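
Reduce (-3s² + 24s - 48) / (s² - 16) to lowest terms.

(-3s + 12)/(s + 4)

By polynomial division,
  -3s² + 24s - 48 = (-3)(s² - 16) + (24s - 96)
  s² - 16 = ((1/24)s + 1/6)(24s - 96) + (0)
Last nonzero remainder: 24s - 96. Dividing through by 24 gives the monic gcd s - 4.
Cancel s - 4 from numerator and denominator to get the reduced form.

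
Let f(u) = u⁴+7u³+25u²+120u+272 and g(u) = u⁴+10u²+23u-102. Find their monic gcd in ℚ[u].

u²-u+17

By polynomial division,
  u⁴+7u³+25u²+120u+272 = (u⁴+10u²+23u-102) + (7u³+15u²+97u+374)
  u⁴+10u²+23u-102 = ((1/7)u-15/49)(7u³+15u²+97u+374) + ((36/49)u²-(36/49)u+612/49)
  7u³+15u²+97u+374 = ((343/36)u+539/18)((36/49)u²-(36/49)u+612/49) + (0)
Last nonzero remainder: (36/49)u²-(36/49)u+612/49. Dividing through by 36/49 gives the monic gcd u²-u+17.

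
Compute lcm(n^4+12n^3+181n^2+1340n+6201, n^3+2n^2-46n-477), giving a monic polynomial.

Repeated division with remainder:
  n^4+12n^3+181n^2+1340n+6201 = (n+10)(n^3+2n^2-46n-477) + (207n^2+2277n+10971)
  n^3+2n^2-46n-477 = ((1/207)n-1/23)(207n^2+2277n+10971) + (0)
Last nonzero remainder: 207n^2+2277n+10971. Dividing through by 207 gives the monic gcd n^2+11n+53.
Then lcm(f, g) = f·g / gcd(f, g); expanding and making the result monic gives the answer.

n^5+3n^4+73n^3-289n^2-5859n-55809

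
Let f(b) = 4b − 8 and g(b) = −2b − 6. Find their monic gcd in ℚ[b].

Euclidean algorithm in ℚ[b]:
  4b − 8 = (−2)(−2b − 6) + (−20)
  −2b − 6 = ((1/10)b + 3/10)(−20) + (0)
The last nonzero remainder is the constant −20, so the polynomials are coprime and gcd = 1.

1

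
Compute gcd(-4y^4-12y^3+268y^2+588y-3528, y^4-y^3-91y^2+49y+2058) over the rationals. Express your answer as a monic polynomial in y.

Euclidean algorithm in ℚ[y]:
  -4y^4-12y^3+268y^2+588y-3528 = (-4)(y^4-y^3-91y^2+49y+2058) + (-16y^3-96y^2+784y+4704)
  y^4-y^3-91y^2+49y+2058 = (-(1/16)y+7/16)(-16y^3-96y^2+784y+4704) + (0)
Last nonzero remainder: -16y^3-96y^2+784y+4704. Dividing through by -16 gives the monic gcd y^3+6y^2-49y-294.

y^3+6y^2-49y-294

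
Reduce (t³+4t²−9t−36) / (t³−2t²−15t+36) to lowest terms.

Repeated division with remainder:
  t³+4t²−9t−36 = (t³−2t²−15t+36) + (6t²+6t−72)
  t³−2t²−15t+36 = ((1/6)t−1/2)(6t²+6t−72) + (0)
Last nonzero remainder: 6t²+6t−72. Dividing through by 6 gives the monic gcd t²+t−12.
Cancel t²+t−12 from numerator and denominator to get the reduced form.

(t+3)/(t−3)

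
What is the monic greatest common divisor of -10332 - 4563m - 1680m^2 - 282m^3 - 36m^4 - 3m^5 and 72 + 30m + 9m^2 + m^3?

12 + 3m + m^2

Repeated division with remainder:
  -3m^5 - 36m^4 - 282m^3 - 1680m^2 - 4563m - 10332 = (-3m^2 - 9m - 111)(m^3 + 9m^2 + 30m + 72) + (-195m^2 - 585m - 2340)
  m^3 + 9m^2 + 30m + 72 = (-(1/195)m - 2/65)(-195m^2 - 585m - 2340) + (0)
Last nonzero remainder: -195m^2 - 585m - 2340. Dividing through by -195 gives the monic gcd m^2 + 3m + 12.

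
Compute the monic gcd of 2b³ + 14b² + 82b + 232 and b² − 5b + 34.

Repeated division with remainder:
  2b³ + 14b² + 82b + 232 = (2b + 24)(b² − 5b + 34) + (134b − 584)
  b² − 5b + 34 = ((1/134)b − 43/8978)(134b − 584) + (140070/4489)
  134b − 584 = ((300763/70035)b − 1310788/70035)(140070/4489) + (0)
The last nonzero remainder is the constant 140070/4489, so the polynomials are coprime and gcd = 1.

1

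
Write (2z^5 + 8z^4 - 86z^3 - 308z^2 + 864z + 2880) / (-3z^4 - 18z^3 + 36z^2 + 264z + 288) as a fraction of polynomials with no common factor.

(-2z^3 - 4z^2 + 46z + 120)/(3z^2 + 12z + 12)

Repeated division with remainder:
  2z^5 + 8z^4 - 86z^3 - 308z^2 + 864z + 2880 = (-(2/3)z + 4/3)(-3z^4 - 18z^3 + 36z^2 + 264z + 288) + (-38z^3 - 180z^2 + 704z + 2496)
  -3z^4 - 18z^3 + 36z^2 + 264z + 288 = ((3/38)z + 36/361)(-38z^3 - 180z^2 + 704z + 2496) + (-(588/361)z^2 - (1176/361)z + 14112/361)
  -38z^3 - 180z^2 + 704z + 2496 = ((6859/294)z + 9386/147)(-(588/361)z^2 - (1176/361)z + 14112/361) + (0)
Last nonzero remainder: -(588/361)z^2 - (1176/361)z + 14112/361. Dividing through by -588/361 gives the monic gcd z^2 + 2z - 24.
Cancel z^2 + 2z - 24 from numerator and denominator to get the reduced form.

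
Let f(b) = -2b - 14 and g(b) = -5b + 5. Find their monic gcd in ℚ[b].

1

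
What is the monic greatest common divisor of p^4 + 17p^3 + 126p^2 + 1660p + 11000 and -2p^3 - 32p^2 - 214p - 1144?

Euclidean algorithm in ℚ[p]:
  p^4 + 17p^3 + 126p^2 + 1660p + 11000 = (-(1/2)p - 1/2)(-2p^3 - 32p^2 - 214p - 1144) + (3p^2 + 981p + 10428)
  -2p^3 - 32p^2 - 214p - 1144 = (-(2/3)p + 622/3)(3p^2 + 981p + 10428) + (-196656p - 2163216)
  3p^2 + 981p + 10428 = (-(1/65552)p - 79/16388)(-196656p - 2163216) + (0)
Last nonzero remainder: -196656p - 2163216. Dividing through by -196656 gives the monic gcd p + 11.

p + 11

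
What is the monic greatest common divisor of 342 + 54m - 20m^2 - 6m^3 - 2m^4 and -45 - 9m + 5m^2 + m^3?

-9 + m^2

Apply the Euclidean algorithm:
  -2m^4 - 6m^3 - 20m^2 + 54m + 342 = (-2m + 4)(m^3 + 5m^2 - 9m - 45) + (-58m^2 + 522)
  m^3 + 5m^2 - 9m - 45 = (-(1/58)m - 5/58)(-58m^2 + 522) + (0)
Last nonzero remainder: -58m^2 + 522. Dividing through by -58 gives the monic gcd m^2 - 9.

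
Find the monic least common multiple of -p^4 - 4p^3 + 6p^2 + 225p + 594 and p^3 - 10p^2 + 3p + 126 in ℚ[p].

p^5 - 3p^4 - 34p^3 - 183p^2 + 981p + 4158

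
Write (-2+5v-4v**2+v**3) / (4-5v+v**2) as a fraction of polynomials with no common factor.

(2-3v+v**2)/(-4+v)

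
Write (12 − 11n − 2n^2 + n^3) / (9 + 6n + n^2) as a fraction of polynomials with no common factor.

Repeated division with remainder:
  n^3 − 2n^2 − 11n + 12 = (n − 8)(n^2 + 6n + 9) + (28n + 84)
  n^2 + 6n + 9 = ((1/28)n + 3/28)(28n + 84) + (0)
Last nonzero remainder: 28n + 84. Dividing through by 28 gives the monic gcd n + 3.
Cancel n + 3 from numerator and denominator to get the reduced form.

(4 − 5n + n^2)/(3 + n)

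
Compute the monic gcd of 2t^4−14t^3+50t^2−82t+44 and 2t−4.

Repeated division with remainder:
  2t^4−14t^3+50t^2−82t+44 = (t^3−5t^2+15t−11)(2t−4) + (0)
Last nonzero remainder: 2t−4. Dividing through by 2 gives the monic gcd t−2.

t−2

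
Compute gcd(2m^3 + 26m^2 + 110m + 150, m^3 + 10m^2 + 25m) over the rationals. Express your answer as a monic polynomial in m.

Repeated division with remainder:
  2m^3 + 26m^2 + 110m + 150 = (2)(m^3 + 10m^2 + 25m) + (6m^2 + 60m + 150)
  m^3 + 10m^2 + 25m = ((1/6)m)(6m^2 + 60m + 150) + (0)
Last nonzero remainder: 6m^2 + 60m + 150. Dividing through by 6 gives the monic gcd m^2 + 10m + 25.

m^2 + 10m + 25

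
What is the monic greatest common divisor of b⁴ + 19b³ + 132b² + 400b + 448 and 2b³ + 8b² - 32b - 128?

By polynomial division,
  b⁴ + 19b³ + 132b² + 400b + 448 = ((1/2)b + 15/2)(2b³ + 8b² - 32b - 128) + (88b² + 704b + 1408)
  2b³ + 8b² - 32b - 128 = ((1/44)b - 1/11)(88b² + 704b + 1408) + (0)
Last nonzero remainder: 88b² + 704b + 1408. Dividing through by 88 gives the monic gcd b² + 8b + 16.

b² + 8b + 16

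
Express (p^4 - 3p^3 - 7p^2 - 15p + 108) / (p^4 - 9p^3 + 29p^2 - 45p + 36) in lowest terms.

(p^2 + 4p + 9)/(p^2 - 2p + 3)

By polynomial division,
  p^4 - 3p^3 - 7p^2 - 15p + 108 = (p^4 - 9p^3 + 29p^2 - 45p + 36) + (6p^3 - 36p^2 + 30p + 72)
  p^4 - 9p^3 + 29p^2 - 45p + 36 = ((1/6)p - 1/2)(6p^3 - 36p^2 + 30p + 72) + (6p^2 - 42p + 72)
  6p^3 - 36p^2 + 30p + 72 = (p + 1)(6p^2 - 42p + 72) + (0)
Last nonzero remainder: 6p^2 - 42p + 72. Dividing through by 6 gives the monic gcd p^2 - 7p + 12.
Cancel p^2 - 7p + 12 from numerator and denominator to get the reduced form.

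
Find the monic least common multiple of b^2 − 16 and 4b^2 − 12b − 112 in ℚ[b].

Repeated division with remainder:
  b^2 − 16 = (1/4)(4b^2 − 12b − 112) + (3b + 12)
  4b^2 − 12b − 112 = ((4/3)b − 28/3)(3b + 12) + (0)
Last nonzero remainder: 3b + 12. Dividing through by 3 gives the monic gcd b + 4.
Then lcm(f, g) = f·g / gcd(f, g); expanding and making the result monic gives the answer.

b^3 − 7b^2 − 16b + 112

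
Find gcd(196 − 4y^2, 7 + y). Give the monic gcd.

Apply the Euclidean algorithm:
  −4y^2 + 196 = (−4y + 28)(y + 7) + (0)
The last nonzero remainder y + 7 is already monic.

7 + y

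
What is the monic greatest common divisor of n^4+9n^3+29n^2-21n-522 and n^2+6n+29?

Repeated division with remainder:
  n^4+9n^3+29n^2-21n-522 = (n^2+3n-18)(n^2+6n+29) + (0)
The last nonzero remainder n^2+6n+29 is already monic.

n^2+6n+29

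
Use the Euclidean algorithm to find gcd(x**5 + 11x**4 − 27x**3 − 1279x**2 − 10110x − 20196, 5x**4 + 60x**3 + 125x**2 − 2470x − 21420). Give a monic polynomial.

x**3 + 19x**2 + 158x + 612

Repeated division with remainder:
  x**5 + 11x**4 − 27x**3 − 1279x**2 − 10110x − 20196 = ((1/5)x − 1/5)(5x**4 + 60x**3 + 125x**2 − 2470x − 21420) + (−40x**3 − 760x**2 − 6320x − 24480)
  5x**4 + 60x**3 + 125x**2 − 2470x − 21420 = (−(1/8)x + 7/8)(−40x**3 − 760x**2 − 6320x − 24480) + (0)
Last nonzero remainder: −40x**3 − 760x**2 − 6320x − 24480. Dividing through by −40 gives the monic gcd x**3 + 19x**2 + 158x + 612.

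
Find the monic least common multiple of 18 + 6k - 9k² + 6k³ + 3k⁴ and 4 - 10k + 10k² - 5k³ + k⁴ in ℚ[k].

12 - 14k - 6k² + 15k³ - 7k⁴ - k⁵ + k⁶

Apply the Euclidean algorithm:
  3k⁴ + 6k³ - 9k² + 6k + 18 = (3)(k⁴ - 5k³ + 10k² - 10k + 4) + (21k³ - 39k² + 36k + 6)
  k⁴ - 5k³ + 10k² - 10k + 4 = ((1/21)k - 22/147)(21k³ - 39k² + 36k + 6) + ((120/49)k² - (240/49)k + 240/49)
  21k³ - 39k² + 36k + 6 = ((343/40)k + 49/40)((120/49)k² - (240/49)k + 240/49) + (0)
Last nonzero remainder: (120/49)k² - (240/49)k + 240/49. Dividing through by 120/49 gives the monic gcd k² - 2k + 2.
Then lcm(f, g) = f·g / gcd(f, g); expanding and making the result monic gives the answer.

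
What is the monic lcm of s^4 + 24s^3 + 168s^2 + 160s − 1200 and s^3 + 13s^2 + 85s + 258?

s^6 + 31s^5 + 379s^4 + 2368s^3 + 7144s^2 − 1520s − 51600

Apply the Euclidean algorithm:
  s^4 + 24s^3 + 168s^2 + 160s − 1200 = (s + 11)(s^3 + 13s^2 + 85s + 258) + (−60s^2 − 1033s − 4038)
  s^3 + 13s^2 + 85s + 258 = (−(1/60)s + 253/3600)(−60s^2 − 1033s − 4038) + ((325069/3600)s + 325069/600)
  −60s^2 − 1033s − 4038 = (−(216000/325069)s − 2422800/325069)((325069/3600)s + 325069/600) + (0)
Last nonzero remainder: (325069/3600)s + 325069/600. Dividing through by 325069/3600 gives the monic gcd s + 6.
Then lcm(f, g) = f·g / gcd(f, g); expanding and making the result monic gives the answer.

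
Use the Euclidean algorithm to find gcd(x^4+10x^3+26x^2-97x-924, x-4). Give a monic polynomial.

Apply the Euclidean algorithm:
  x^4+10x^3+26x^2-97x-924 = (x^3+14x^2+82x+231)(x-4) + (0)
The last nonzero remainder x-4 is already monic.

x-4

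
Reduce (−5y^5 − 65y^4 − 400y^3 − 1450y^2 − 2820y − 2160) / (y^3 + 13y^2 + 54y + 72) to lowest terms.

Apply the Euclidean algorithm:
  −5y^5 − 65y^4 − 400y^3 − 1450y^2 − 2820y − 2160 = (−5y^2 − 130)(y^3 + 13y^2 + 54y + 72) + (600y^2 + 4200y + 7200)
  y^3 + 13y^2 + 54y + 72 = ((1/600)y + 1/100)(600y^2 + 4200y + 7200) + (0)
Last nonzero remainder: 600y^2 + 4200y + 7200. Dividing through by 600 gives the monic gcd y^2 + 7y + 12.
Cancel y^2 + 7y + 12 from numerator and denominator to get the reduced form.

(−5y^3 − 30y^2 − 130y − 180)/(y + 6)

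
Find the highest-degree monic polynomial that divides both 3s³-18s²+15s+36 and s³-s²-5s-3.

s²-2s-3

Euclidean algorithm in ℚ[s]:
  3s³-18s²+15s+36 = (3)(s³-s²-5s-3) + (-15s²+30s+45)
  s³-s²-5s-3 = (-(1/15)s-1/15)(-15s²+30s+45) + (0)
Last nonzero remainder: -15s²+30s+45. Dividing through by -15 gives the monic gcd s²-2s-3.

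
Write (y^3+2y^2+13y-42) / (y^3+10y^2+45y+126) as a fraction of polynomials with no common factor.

Apply the Euclidean algorithm:
  y^3+2y^2+13y-42 = (y^3+10y^2+45y+126) + (-8y^2-32y-168)
  y^3+10y^2+45y+126 = (-(1/8)y-3/4)(-8y^2-32y-168) + (0)
Last nonzero remainder: -8y^2-32y-168. Dividing through by -8 gives the monic gcd y^2+4y+21.
Cancel y^2+4y+21 from numerator and denominator to get the reduced form.

(y-2)/(y+6)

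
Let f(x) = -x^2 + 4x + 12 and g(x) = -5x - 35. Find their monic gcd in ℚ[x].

1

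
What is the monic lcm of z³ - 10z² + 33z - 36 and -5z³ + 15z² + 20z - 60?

z⁵ - 10z⁴ + 29z³ + 4z² - 132z + 144

Apply the Euclidean algorithm:
  z³ - 10z² + 33z - 36 = (-1/5)(-5z³ + 15z² + 20z - 60) + (-7z² + 37z - 48)
  -5z³ + 15z² + 20z - 60 = ((5/7)z + 80/49)(-7z² + 37z - 48) + (-(300/49)z + 900/49)
  -7z² + 37z - 48 = ((343/300)z - 196/75)(-(300/49)z + 900/49) + (0)
Last nonzero remainder: -(300/49)z + 900/49. Dividing through by -300/49 gives the monic gcd z - 3.
Then lcm(f, g) = f·g / gcd(f, g); expanding and making the result monic gives the answer.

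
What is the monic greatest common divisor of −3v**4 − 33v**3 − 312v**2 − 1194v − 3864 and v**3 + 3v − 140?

By polynomial division,
  −3v**4 − 33v**3 − 312v**2 − 1194v − 3864 = (−3v − 33)(v**3 + 3v − 140) + (−303v**2 − 1515v − 8484)
  v**3 + 3v − 140 = (−(1/303)v + 5/303)(−303v**2 − 1515v − 8484) + (0)
Last nonzero remainder: −303v**2 − 1515v − 8484. Dividing through by −303 gives the monic gcd v**2 + 5v + 28.

v**2 + 5v + 28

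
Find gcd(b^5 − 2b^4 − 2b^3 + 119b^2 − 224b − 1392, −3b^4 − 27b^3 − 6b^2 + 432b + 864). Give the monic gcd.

Apply the Euclidean algorithm:
  b^5 − 2b^4 − 2b^3 + 119b^2 − 224b − 1392 = (−(1/3)b + 11/3)(−3b^4 − 27b^3 − 6b^2 + 432b + 864) + (95b^3 + 285b^2 − 1520b − 4560)
  −3b^4 − 27b^3 − 6b^2 + 432b + 864 = (−(3/95)b − 18/95)(95b^3 + 285b^2 − 1520b − 4560) + (0)
Last nonzero remainder: 95b^3 + 285b^2 − 1520b − 4560. Dividing through by 95 gives the monic gcd b^3 + 3b^2 − 16b − 48.

b^3 + 3b^2 − 16b − 48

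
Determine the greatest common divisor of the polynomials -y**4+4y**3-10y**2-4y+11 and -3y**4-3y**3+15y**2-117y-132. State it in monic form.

y**3-3y**2+7y+11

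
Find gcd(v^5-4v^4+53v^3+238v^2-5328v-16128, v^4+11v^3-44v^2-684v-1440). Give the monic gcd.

Apply the Euclidean algorithm:
  v^5-4v^4+53v^3+238v^2-5328v-16128 = (v-15)(v^4+11v^3-44v^2-684v-1440) + (262v^3+262v^2-14148v-37728)
  v^4+11v^3-44v^2-684v-1440 = ((1/262)v+5/131)(262v^3+262v^2-14148v-37728) + (0)
Last nonzero remainder: 262v^3+262v^2-14148v-37728. Dividing through by 262 gives the monic gcd v^3+v^2-54v-144.

v^3+v^2-54v-144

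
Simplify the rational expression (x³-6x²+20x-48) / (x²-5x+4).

Apply the Euclidean algorithm:
  x³-6x²+20x-48 = (x-1)(x²-5x+4) + (11x-44)
  x²-5x+4 = ((1/11)x-1/11)(11x-44) + (0)
Last nonzero remainder: 11x-44. Dividing through by 11 gives the monic gcd x-4.
Cancel x-4 from numerator and denominator to get the reduced form.

(x²-2x+12)/(x-1)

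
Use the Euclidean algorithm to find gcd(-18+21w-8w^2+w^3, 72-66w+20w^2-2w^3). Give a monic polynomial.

9-6w+w^2

By polynomial division,
  w^3-8w^2+21w-18 = (-1/2)(-2w^3+20w^2-66w+72) + (2w^2-12w+18)
  -2w^3+20w^2-66w+72 = (-w+4)(2w^2-12w+18) + (0)
Last nonzero remainder: 2w^2-12w+18. Dividing through by 2 gives the monic gcd w^2-6w+9.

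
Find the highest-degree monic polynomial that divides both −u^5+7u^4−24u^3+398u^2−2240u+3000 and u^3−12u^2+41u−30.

u^2−11u+30

Apply the Euclidean algorithm:
  −u^5+7u^4−24u^3+398u^2−2240u+3000 = (−u^2−5u−43)(u^3−12u^2+41u−30) + (57u^2−627u+1710)
  u^3−12u^2+41u−30 = ((1/57)u−1/57)(57u^2−627u+1710) + (0)
Last nonzero remainder: 57u^2−627u+1710. Dividing through by 57 gives the monic gcd u^2−11u+30.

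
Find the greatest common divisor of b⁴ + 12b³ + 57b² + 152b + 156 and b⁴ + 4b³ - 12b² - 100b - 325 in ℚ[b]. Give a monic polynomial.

By polynomial division,
  b⁴ + 12b³ + 57b² + 152b + 156 = (b⁴ + 4b³ - 12b² - 100b - 325) + (8b³ + 69b² + 252b + 481)
  b⁴ + 4b³ - 12b² - 100b - 325 = ((1/8)b - 37/64)(8b³ + 69b² + 252b + 481) + (-(231/64)b² - (231/16)b - 3003/64)
  8b³ + 69b² + 252b + 481 = (-(512/231)b - 2368/231)(-(231/64)b² - (231/16)b - 3003/64) + (0)
Last nonzero remainder: -(231/64)b² - (231/16)b - 3003/64. Dividing through by -231/64 gives the monic gcd b² + 4b + 13.

b² + 4b + 13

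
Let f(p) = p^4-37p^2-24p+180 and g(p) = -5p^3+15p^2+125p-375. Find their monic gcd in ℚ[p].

Apply the Euclidean algorithm:
  p^4-37p^2-24p+180 = (-(1/5)p-3/5)(-5p^3+15p^2+125p-375) + (-3p^2-24p-45)
  -5p^3+15p^2+125p-375 = ((5/3)p-55/3)(-3p^2-24p-45) + (-240p-1200)
  -3p^2-24p-45 = ((1/80)p+3/80)(-240p-1200) + (0)
Last nonzero remainder: -240p-1200. Dividing through by -240 gives the monic gcd p+5.

p+5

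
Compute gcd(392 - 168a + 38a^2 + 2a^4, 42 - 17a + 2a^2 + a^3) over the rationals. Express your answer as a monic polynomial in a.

7 - 4a + a^2

Apply the Euclidean algorithm:
  2a^4 + 38a^2 - 168a + 392 = (2a - 4)(a^3 + 2a^2 - 17a + 42) + (80a^2 - 320a + 560)
  a^3 + 2a^2 - 17a + 42 = ((1/80)a + 3/40)(80a^2 - 320a + 560) + (0)
Last nonzero remainder: 80a^2 - 320a + 560. Dividing through by 80 gives the monic gcd a^2 - 4a + 7.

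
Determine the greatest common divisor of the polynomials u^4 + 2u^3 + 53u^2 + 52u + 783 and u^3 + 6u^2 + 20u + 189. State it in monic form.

u^2 - u + 27

Apply the Euclidean algorithm:
  u^4 + 2u^3 + 53u^2 + 52u + 783 = (u - 4)(u^3 + 6u^2 + 20u + 189) + (57u^2 - 57u + 1539)
  u^3 + 6u^2 + 20u + 189 = ((1/57)u + 7/57)(57u^2 - 57u + 1539) + (0)
Last nonzero remainder: 57u^2 - 57u + 1539. Dividing through by 57 gives the monic gcd u^2 - u + 27.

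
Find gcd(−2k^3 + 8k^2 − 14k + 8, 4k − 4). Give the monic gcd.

k − 1

Euclidean algorithm in ℚ[k]:
  −2k^3 + 8k^2 − 14k + 8 = (−(1/2)k^2 + (3/2)k − 2)(4k − 4) + (0)
Last nonzero remainder: 4k − 4. Dividing through by 4 gives the monic gcd k − 1.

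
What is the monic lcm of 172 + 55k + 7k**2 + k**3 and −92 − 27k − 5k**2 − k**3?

Repeated division with remainder:
  k**3 + 7k**2 + 55k + 172 = (−1)(−k**3 − 5k**2 − 27k − 92) + (2k**2 + 28k + 80)
  −k**3 − 5k**2 − 27k − 92 = (−(1/2)k + 9/2)(2k**2 + 28k + 80) + (−113k − 452)
  2k**2 + 28k + 80 = (−(2/113)k − 20/113)(−113k − 452) + (0)
Last nonzero remainder: −113k − 452. Dividing through by −113 gives the monic gcd k + 4.
Then lcm(f, g) = f·g / gcd(f, g); expanding and making the result monic gives the answer.

3956 + 1437k + 388k**2 + 85k**3 + 8k**4 + k**5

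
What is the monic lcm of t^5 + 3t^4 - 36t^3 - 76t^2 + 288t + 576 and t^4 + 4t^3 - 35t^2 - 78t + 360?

t^7 + 5t^6 - 45t^5 - 193t^4 + 676t^3 + 2292t^2 - 3168t - 8640

Apply the Euclidean algorithm:
  t^5 + 3t^4 - 36t^3 - 76t^2 + 288t + 576 = (t - 1)(t^4 + 4t^3 - 35t^2 - 78t + 360) + (3t^3 - 33t^2 - 150t + 936)
  t^4 + 4t^3 - 35t^2 - 78t + 360 = ((1/3)t + 5)(3t^3 - 33t^2 - 150t + 936) + (180t^2 + 360t - 4320)
  3t^3 - 33t^2 - 150t + 936 = ((1/60)t - 13/60)(180t^2 + 360t - 4320) + (0)
Last nonzero remainder: 180t^2 + 360t - 4320. Dividing through by 180 gives the monic gcd t^2 + 2t - 24.
Then lcm(f, g) = f·g / gcd(f, g); expanding and making the result monic gives the answer.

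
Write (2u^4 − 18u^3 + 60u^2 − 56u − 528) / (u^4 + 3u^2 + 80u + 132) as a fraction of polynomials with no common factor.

Apply the Euclidean algorithm:
  2u^4 − 18u^3 + 60u^2 − 56u − 528 = (2)(u^4 + 3u^2 + 80u + 132) + (−18u^3 + 54u^2 − 216u − 792)
  u^4 + 3u^2 + 80u + 132 = (−(1/18)u − 1/6)(−18u^3 + 54u^2 − 216u − 792) + (0)
Last nonzero remainder: −18u^3 + 54u^2 − 216u − 792. Dividing through by −18 gives the monic gcd u^3 − 3u^2 + 12u + 44.
Cancel u^3 − 3u^2 + 12u + 44 from numerator and denominator to get the reduced form.

(2u − 12)/(u + 3)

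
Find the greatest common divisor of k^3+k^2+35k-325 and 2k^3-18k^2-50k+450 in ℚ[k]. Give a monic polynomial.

By polynomial division,
  k^3+k^2+35k-325 = (1/2)(2k^3-18k^2-50k+450) + (10k^2+60k-550)
  2k^3-18k^2-50k+450 = ((1/5)k-3)(10k^2+60k-550) + (240k-1200)
  10k^2+60k-550 = ((1/24)k+11/24)(240k-1200) + (0)
Last nonzero remainder: 240k-1200. Dividing through by 240 gives the monic gcd k-5.

k-5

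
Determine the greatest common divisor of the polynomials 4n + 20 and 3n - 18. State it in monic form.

Repeated division with remainder:
  4n + 20 = (4/3)(3n - 18) + (44)
  3n - 18 = ((3/44)n - 9/22)(44) + (0)
The last nonzero remainder is the constant 44, so the polynomials are coprime and gcd = 1.

1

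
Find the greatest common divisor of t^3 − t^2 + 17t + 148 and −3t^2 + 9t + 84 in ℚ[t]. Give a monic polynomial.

By polynomial division,
  t^3 − t^2 + 17t + 148 = (−(1/3)t − 2/3)(−3t^2 + 9t + 84) + (51t + 204)
  −3t^2 + 9t + 84 = (−(1/17)t + 7/17)(51t + 204) + (0)
Last nonzero remainder: 51t + 204. Dividing through by 51 gives the monic gcd t + 4.

t + 4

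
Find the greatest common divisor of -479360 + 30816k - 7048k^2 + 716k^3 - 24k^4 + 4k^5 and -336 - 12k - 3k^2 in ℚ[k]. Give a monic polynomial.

112 + 4k + k^2

Euclidean algorithm in ℚ[k]:
  4k^5 - 24k^4 + 716k^3 - 7048k^2 + 30816k - 479360 = (-(4/3)k^3 + (40/3)k^2 - (428/3)k + 4280/3)(-3k^2 - 12k - 336) + (0)
Last nonzero remainder: -3k^2 - 12k - 336. Dividing through by -3 gives the monic gcd k^2 + 4k + 112.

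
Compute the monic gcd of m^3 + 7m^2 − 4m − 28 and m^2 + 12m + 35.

Euclidean algorithm in ℚ[m]:
  m^3 + 7m^2 − 4m − 28 = (m − 5)(m^2 + 12m + 35) + (21m + 147)
  m^2 + 12m + 35 = ((1/21)m + 5/21)(21m + 147) + (0)
Last nonzero remainder: 21m + 147. Dividing through by 21 gives the monic gcd m + 7.

m + 7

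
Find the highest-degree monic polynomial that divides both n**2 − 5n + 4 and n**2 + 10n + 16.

Repeated division with remainder:
  n**2 − 5n + 4 = (n**2 + 10n + 16) + (−15n − 12)
  n**2 + 10n + 16 = (−(1/15)n − 46/75)(−15n − 12) + (216/25)
  −15n − 12 = (−(125/72)n − 25/18)(216/25) + (0)
The last nonzero remainder is the constant 216/25, so the polynomials are coprime and gcd = 1.

1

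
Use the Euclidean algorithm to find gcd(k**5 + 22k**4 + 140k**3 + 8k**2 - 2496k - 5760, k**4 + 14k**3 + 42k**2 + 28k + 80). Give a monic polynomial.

By polynomial division,
  k**5 + 22k**4 + 140k**3 + 8k**2 - 2496k - 5760 = (k + 8)(k**4 + 14k**3 + 42k**2 + 28k + 80) + (-14k**3 - 356k**2 - 2800k - 6400)
  k**4 + 14k**3 + 42k**2 + 28k + 80 = (-(1/14)k + 40/49)(-14k**3 - 356k**2 - 2800k - 6400) + ((6498/49)k**2 + (12996/7)k + 259920/49)
  -14k**3 - 356k**2 - 2800k - 6400 = (-(343/3249)k - 3920/3249)((6498/49)k**2 + (12996/7)k + 259920/49) + (0)
Last nonzero remainder: (6498/49)k**2 + (12996/7)k + 259920/49. Dividing through by 6498/49 gives the monic gcd k**2 + 14k + 40.

k**2 + 14k + 40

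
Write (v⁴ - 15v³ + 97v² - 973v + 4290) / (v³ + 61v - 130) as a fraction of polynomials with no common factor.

(v² - 17v + 66)/(v - 2)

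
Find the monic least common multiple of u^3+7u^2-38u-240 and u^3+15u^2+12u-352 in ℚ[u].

u^5+14u^4-33u^3-814u^2-8u+10560

By polynomial division,
  u^3+7u^2-38u-240 = (u^3+15u^2+12u-352) + (-8u^2-50u+112)
  u^3+15u^2+12u-352 = (-(1/8)u-35/32)(-8u^2-50u+112) + (-(459/16)u-459/2)
  -8u^2-50u+112 = ((128/459)u-224/459)(-(459/16)u-459/2) + (0)
Last nonzero remainder: -(459/16)u-459/2. Dividing through by -459/16 gives the monic gcd u+8.
Then lcm(f, g) = f·g / gcd(f, g); expanding and making the result monic gives the answer.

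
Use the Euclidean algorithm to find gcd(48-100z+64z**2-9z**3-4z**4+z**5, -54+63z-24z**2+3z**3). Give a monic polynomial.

Apply the Euclidean algorithm:
  z**5-4z**4-9z**3+64z**2-100z+48 = ((1/3)z**2+(4/3)z+2/3)(3z**3-24z**2+63z-54) + (14z**2-70z+84)
  3z**3-24z**2+63z-54 = ((3/14)z-9/14)(14z**2-70z+84) + (0)
Last nonzero remainder: 14z**2-70z+84. Dividing through by 14 gives the monic gcd z**2-5z+6.

6-5z+z**2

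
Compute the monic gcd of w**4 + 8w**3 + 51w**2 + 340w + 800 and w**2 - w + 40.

w**2 - w + 40

Repeated division with remainder:
  w**4 + 8w**3 + 51w**2 + 340w + 800 = (w**2 + 9w + 20)(w**2 - w + 40) + (0)
The last nonzero remainder w**2 - w + 40 is already monic.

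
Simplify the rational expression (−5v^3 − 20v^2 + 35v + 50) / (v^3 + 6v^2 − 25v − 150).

(−5v^2 + 5v + 10)/(v^2 + v − 30)

By polynomial division,
  −5v^3 − 20v^2 + 35v + 50 = (−5)(v^3 + 6v^2 − 25v − 150) + (10v^2 − 90v − 700)
  v^3 + 6v^2 − 25v − 150 = ((1/10)v + 3/2)(10v^2 − 90v − 700) + (180v + 900)
  10v^2 − 90v − 700 = ((1/18)v − 7/9)(180v + 900) + (0)
Last nonzero remainder: 180v + 900. Dividing through by 180 gives the monic gcd v + 5.
Cancel v + 5 from numerator and denominator to get the reduced form.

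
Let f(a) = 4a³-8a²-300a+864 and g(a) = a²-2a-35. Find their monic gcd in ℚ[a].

1

By polynomial division,
  4a³-8a²-300a+864 = (4a)(a²-2a-35) + (-160a+864)
  a²-2a-35 = (-(1/160)a-17/800)(-160a+864) + (-416/25)
  -160a+864 = ((125/13)a-675/13)(-416/25) + (0)
The last nonzero remainder is the constant -416/25, so the polynomials are coprime and gcd = 1.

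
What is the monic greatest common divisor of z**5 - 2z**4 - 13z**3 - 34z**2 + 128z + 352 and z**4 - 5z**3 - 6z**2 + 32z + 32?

z**3 - 6z**2 + 32

Repeated division with remainder:
  z**5 - 2z**4 - 13z**3 - 34z**2 + 128z + 352 = (z + 3)(z**4 - 5z**3 - 6z**2 + 32z + 32) + (8z**3 - 48z**2 + 256)
  z**4 - 5z**3 - 6z**2 + 32z + 32 = ((1/8)z + 1/8)(8z**3 - 48z**2 + 256) + (0)
Last nonzero remainder: 8z**3 - 48z**2 + 256. Dividing through by 8 gives the monic gcd z**3 - 6z**2 + 32.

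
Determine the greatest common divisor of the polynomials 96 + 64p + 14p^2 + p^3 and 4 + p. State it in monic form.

Repeated division with remainder:
  p^3 + 14p^2 + 64p + 96 = (p^2 + 10p + 24)(p + 4) + (0)
The last nonzero remainder p + 4 is already monic.

4 + p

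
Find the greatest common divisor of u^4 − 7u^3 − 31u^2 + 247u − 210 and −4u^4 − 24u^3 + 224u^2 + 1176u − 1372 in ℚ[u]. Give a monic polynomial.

Apply the Euclidean algorithm:
  u^4 − 7u^3 − 31u^2 + 247u − 210 = (−1/4)(−4u^4 − 24u^3 + 224u^2 + 1176u − 1372) + (−13u^3 + 25u^2 + 541u − 553)
  −4u^4 − 24u^3 + 224u^2 + 1176u − 1372 = ((4/13)u + 412/169)(−13u^3 + 25u^2 + 541u − 553) + (−(576/169)u^2 + (4608/169)u − 4032/169)
  −13u^3 + 25u^2 + 541u − 553 = ((2197/576)u + 13351/576)(−(576/169)u^2 + (4608/169)u − 4032/169) + (0)
Last nonzero remainder: −(576/169)u^2 + (4608/169)u − 4032/169. Dividing through by −576/169 gives the monic gcd u^2 − 8u + 7.

u^2 − 8u + 7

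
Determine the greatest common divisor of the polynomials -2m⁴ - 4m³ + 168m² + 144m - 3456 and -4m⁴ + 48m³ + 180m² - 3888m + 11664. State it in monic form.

m² - 12m + 36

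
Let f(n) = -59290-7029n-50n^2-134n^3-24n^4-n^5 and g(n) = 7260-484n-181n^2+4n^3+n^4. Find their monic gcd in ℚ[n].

110+21n+n^2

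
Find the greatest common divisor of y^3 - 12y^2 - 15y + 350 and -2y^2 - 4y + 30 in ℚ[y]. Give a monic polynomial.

Repeated division with remainder:
  y^3 - 12y^2 - 15y + 350 = (-(1/2)y + 7)(-2y^2 - 4y + 30) + (28y + 140)
  -2y^2 - 4y + 30 = (-(1/14)y + 3/14)(28y + 140) + (0)
Last nonzero remainder: 28y + 140. Dividing through by 28 gives the monic gcd y + 5.

y + 5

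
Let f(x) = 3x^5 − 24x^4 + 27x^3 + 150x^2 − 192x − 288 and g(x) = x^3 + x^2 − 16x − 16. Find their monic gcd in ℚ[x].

Apply the Euclidean algorithm:
  3x^5 − 24x^4 + 27x^3 + 150x^2 − 192x − 288 = (3x^2 − 27x + 102)(x^3 + x^2 − 16x − 16) + (−336x^2 + 1008x + 1344)
  x^3 + x^2 − 16x − 16 = (−(1/336)x − 1/84)(−336x^2 + 1008x + 1344) + (0)
Last nonzero remainder: −336x^2 + 1008x + 1344. Dividing through by −336 gives the monic gcd x^2 − 3x − 4.

x^2 − 3x − 4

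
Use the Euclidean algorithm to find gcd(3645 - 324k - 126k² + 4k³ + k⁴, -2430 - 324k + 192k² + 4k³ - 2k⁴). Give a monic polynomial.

By polynomial division,
  k⁴ + 4k³ - 126k² - 324k + 3645 = (-1/2)(-2k⁴ + 4k³ + 192k² - 324k - 2430) + (6k³ - 30k² - 486k + 2430)
  -2k⁴ + 4k³ + 192k² - 324k - 2430 = (-(1/3)k - 1)(6k³ - 30k² - 486k + 2430) + (0)
Last nonzero remainder: 6k³ - 30k² - 486k + 2430. Dividing through by 6 gives the monic gcd k³ - 5k² - 81k + 405.

405 - 81k - 5k² + k³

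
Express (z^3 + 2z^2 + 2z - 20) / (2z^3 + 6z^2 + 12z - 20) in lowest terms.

(z - 2)/(2z - 2)

Euclidean algorithm in ℚ[z]:
  z^3 + 2z^2 + 2z - 20 = (1/2)(2z^3 + 6z^2 + 12z - 20) + (-z^2 - 4z - 10)
  2z^3 + 6z^2 + 12z - 20 = (-2z + 2)(-z^2 - 4z - 10) + (0)
Last nonzero remainder: -z^2 - 4z - 10. Dividing through by -1 gives the monic gcd z^2 + 4z + 10.
Cancel z^2 + 4z + 10 from numerator and denominator to get the reduced form.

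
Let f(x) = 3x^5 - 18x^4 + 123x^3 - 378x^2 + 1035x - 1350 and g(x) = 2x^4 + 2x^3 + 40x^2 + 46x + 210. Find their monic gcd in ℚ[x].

x^2 - x + 15

By polynomial division,
  3x^5 - 18x^4 + 123x^3 - 378x^2 + 1035x - 1350 = ((3/2)x - 21/2)(2x^4 + 2x^3 + 40x^2 + 46x + 210) + (84x^3 - 27x^2 + 1203x + 855)
  2x^4 + 2x^3 + 40x^2 + 46x + 210 = ((1/42)x + 37/1176)(84x^3 - 27x^2 + 1203x + 855) + ((4785/392)x^2 - (4785/392)x + 71775/392)
  84x^3 - 27x^2 + 1203x + 855 = ((10976/1595)x + 7448/1595)((4785/392)x^2 - (4785/392)x + 71775/392) + (0)
Last nonzero remainder: (4785/392)x^2 - (4785/392)x + 71775/392. Dividing through by 4785/392 gives the monic gcd x^2 - x + 15.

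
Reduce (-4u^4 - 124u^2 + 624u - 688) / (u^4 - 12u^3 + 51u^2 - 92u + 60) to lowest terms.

(-4u^2 - 16u - 172)/(u^2 - 8u + 15)

Repeated division with remainder:
  -4u^4 - 124u^2 + 624u - 688 = (-4)(u^4 - 12u^3 + 51u^2 - 92u + 60) + (-48u^3 + 80u^2 + 256u - 448)
  u^4 - 12u^3 + 51u^2 - 92u + 60 = (-(1/48)u + 31/144)(-48u^3 + 80u^2 + 256u - 448) + ((352/9)u^2 - (1408/9)u + 1408/9)
  -48u^3 + 80u^2 + 256u - 448 = (-(27/22)u - 63/22)((352/9)u^2 - (1408/9)u + 1408/9) + (0)
Last nonzero remainder: (352/9)u^2 - (1408/9)u + 1408/9. Dividing through by 352/9 gives the monic gcd u^2 - 4u + 4.
Cancel u^2 - 4u + 4 from numerator and denominator to get the reduced form.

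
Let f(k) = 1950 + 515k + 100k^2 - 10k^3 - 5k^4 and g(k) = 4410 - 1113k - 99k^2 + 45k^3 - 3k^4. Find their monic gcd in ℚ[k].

By polynomial division,
  -5k^4 - 10k^3 + 100k^2 + 515k + 1950 = (5/3)(-3k^4 + 45k^3 - 99k^2 - 1113k + 4410) + (-85k^3 + 265k^2 + 2370k - 5400)
  -3k^4 + 45k^3 - 99k^2 - 1113k + 4410 = ((3/85)k - 606/1445)(-85k^3 + 265k^2 + 2370k - 5400) + (-(20667/289)k^2 + (20667/289)k + 620010/289)
  -85k^3 + 265k^2 + 2370k - 5400 = ((24565/20667)k - 17340/6889)(-(20667/289)k^2 + (20667/289)k + 620010/289) + (0)
Last nonzero remainder: -(20667/289)k^2 + (20667/289)k + 620010/289. Dividing through by -20667/289 gives the monic gcd k^2 - k - 30.

-30 - k + k^2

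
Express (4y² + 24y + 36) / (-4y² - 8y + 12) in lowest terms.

(-y - 3)/(y - 1)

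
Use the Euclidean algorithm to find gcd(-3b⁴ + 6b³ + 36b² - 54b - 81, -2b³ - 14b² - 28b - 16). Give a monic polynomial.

Euclidean algorithm in ℚ[b]:
  -3b⁴ + 6b³ + 36b² - 54b - 81 = ((3/2)b - 27/2)(-2b³ - 14b² - 28b - 16) + (-111b² - 408b - 297)
  -2b³ - 14b² - 28b - 16 = ((2/111)b + 82/1369)(-111b² - 408b - 297) + ((2450/1369)b + 2450/1369)
  -111b² - 408b - 297 = (-(151959/2450)b - 406593/2450)((2450/1369)b + 2450/1369) + (0)
Last nonzero remainder: (2450/1369)b + 2450/1369. Dividing through by 2450/1369 gives the monic gcd b + 1.

b + 1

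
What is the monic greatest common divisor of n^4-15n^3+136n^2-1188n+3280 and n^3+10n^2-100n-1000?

n-10

By polynomial division,
  n^4-15n^3+136n^2-1188n+3280 = (n-25)(n^3+10n^2-100n-1000) + (486n^2-2688n-21720)
  n^3+10n^2-100n-1000 = ((1/486)n+629/19683)(486n^2-2688n-21720) + ((200704/6561)n-2007040/6561)
  486n^2-2688n-21720 = ((1594323/100352)n+3562623/50176)((200704/6561)n-2007040/6561) + (0)
Last nonzero remainder: (200704/6561)n-2007040/6561. Dividing through by 200704/6561 gives the monic gcd n-10.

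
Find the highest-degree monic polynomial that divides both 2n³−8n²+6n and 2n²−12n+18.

By polynomial division,
  2n³−8n²+6n = (n+2)(2n²−12n+18) + (12n−36)
  2n²−12n+18 = ((1/6)n−1/2)(12n−36) + (0)
Last nonzero remainder: 12n−36. Dividing through by 12 gives the monic gcd n−3.

n−3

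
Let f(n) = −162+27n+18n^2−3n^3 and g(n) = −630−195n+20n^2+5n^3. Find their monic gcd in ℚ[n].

Apply the Euclidean algorithm:
  −3n^3+18n^2+27n−162 = (−3/5)(5n^3+20n^2−195n−630) + (30n^2−90n−540)
  5n^3+20n^2−195n−630 = ((1/6)n+7/6)(30n^2−90n−540) + (0)
Last nonzero remainder: 30n^2−90n−540. Dividing through by 30 gives the monic gcd n^2−3n−18.

−18−3n+n^2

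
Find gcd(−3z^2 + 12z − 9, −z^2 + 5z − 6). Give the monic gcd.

Apply the Euclidean algorithm:
  −3z^2 + 12z − 9 = (3)(−z^2 + 5z − 6) + (−3z + 9)
  −z^2 + 5z − 6 = ((1/3)z − 2/3)(−3z + 9) + (0)
Last nonzero remainder: −3z + 9. Dividing through by −3 gives the monic gcd z − 3.

z − 3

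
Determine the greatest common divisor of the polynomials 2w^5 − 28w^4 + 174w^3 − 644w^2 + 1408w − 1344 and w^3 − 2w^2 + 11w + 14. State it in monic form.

By polynomial division,
  2w^5 − 28w^4 + 174w^3 − 644w^2 + 1408w − 1344 = (2w^2 − 24w + 104)(w^3 − 2w^2 + 11w + 14) + (−200w^2 + 600w − 2800)
  w^3 − 2w^2 + 11w + 14 = (−(1/200)w − 1/200)(−200w^2 + 600w − 2800) + (0)
Last nonzero remainder: −200w^2 + 600w − 2800. Dividing through by −200 gives the monic gcd w^2 − 3w + 14.

w^2 − 3w + 14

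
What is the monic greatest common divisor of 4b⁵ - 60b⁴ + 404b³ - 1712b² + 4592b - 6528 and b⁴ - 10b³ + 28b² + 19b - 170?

b² - 7b + 17

Apply the Euclidean algorithm:
  4b⁵ - 60b⁴ + 404b³ - 1712b² + 4592b - 6528 = (4b - 20)(b⁴ - 10b³ + 28b² + 19b - 170) + (92b³ - 1228b² + 5652b - 9928)
  b⁴ - 10b³ + 28b² + 19b - 170 = ((1/92)b + 77/2116)(92b³ - 1228b² + 5652b - 9928) + ((5952/529)b² - (41664/529)b + 101184/529)
  92b³ - 1228b² + 5652b - 9928 = ((12167/1488)b - 38617/744)((5952/529)b² - (41664/529)b + 101184/529) + (0)
Last nonzero remainder: (5952/529)b² - (41664/529)b + 101184/529. Dividing through by 5952/529 gives the monic gcd b² - 7b + 17.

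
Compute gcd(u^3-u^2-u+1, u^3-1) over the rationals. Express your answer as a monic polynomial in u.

Apply the Euclidean algorithm:
  u^3-u^2-u+1 = (u^3-1) + (-u^2-u+2)
  u^3-1 = (-u+1)(-u^2-u+2) + (3u-3)
  -u^2-u+2 = (-(1/3)u-2/3)(3u-3) + (0)
Last nonzero remainder: 3u-3. Dividing through by 3 gives the monic gcd u-1.

u-1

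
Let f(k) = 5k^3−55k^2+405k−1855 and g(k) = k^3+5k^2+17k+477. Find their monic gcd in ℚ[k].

k^2−4k+53

Euclidean algorithm in ℚ[k]:
  5k^3−55k^2+405k−1855 = (5)(k^3+5k^2+17k+477) + (−80k^2+320k−4240)
  k^3+5k^2+17k+477 = (−(1/80)k−9/80)(−80k^2+320k−4240) + (0)
Last nonzero remainder: −80k^2+320k−4240. Dividing through by −80 gives the monic gcd k^2−4k+53.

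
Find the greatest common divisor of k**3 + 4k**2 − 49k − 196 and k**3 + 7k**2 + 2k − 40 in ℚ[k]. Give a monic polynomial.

k + 4

By polynomial division,
  k**3 + 4k**2 − 49k − 196 = (k**3 + 7k**2 + 2k − 40) + (−3k**2 − 51k − 156)
  k**3 + 7k**2 + 2k − 40 = (−(1/3)k + 10/3)(−3k**2 − 51k − 156) + (120k + 480)
  −3k**2 − 51k − 156 = (−(1/40)k − 13/40)(120k + 480) + (0)
Last nonzero remainder: 120k + 480. Dividing through by 120 gives the monic gcd k + 4.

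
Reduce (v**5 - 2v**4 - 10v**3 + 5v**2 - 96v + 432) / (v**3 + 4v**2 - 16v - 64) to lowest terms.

(v**3 - 2v**2 + 6v - 27)/(v + 4)

By polynomial division,
  v**5 - 2v**4 - 10v**3 + 5v**2 - 96v + 432 = (v**2 - 6v + 30)(v**3 + 4v**2 - 16v - 64) + (-147v**2 + 2352)
  v**3 + 4v**2 - 16v - 64 = (-(1/147)v - 4/147)(-147v**2 + 2352) + (0)
Last nonzero remainder: -147v**2 + 2352. Dividing through by -147 gives the monic gcd v**2 - 16.
Cancel v**2 - 16 from numerator and denominator to get the reduced form.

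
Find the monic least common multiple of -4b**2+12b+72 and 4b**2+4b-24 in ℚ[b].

b**3-5b**2-12b+36

Repeated division with remainder:
  -4b**2+12b+72 = (-1)(4b**2+4b-24) + (16b+48)
  4b**2+4b-24 = ((1/4)b-1/2)(16b+48) + (0)
Last nonzero remainder: 16b+48. Dividing through by 16 gives the monic gcd b+3.
Then lcm(f, g) = f·g / gcd(f, g); expanding and making the result monic gives the answer.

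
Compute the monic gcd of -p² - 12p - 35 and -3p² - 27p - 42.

p + 7

Euclidean algorithm in ℚ[p]:
  -p² - 12p - 35 = (1/3)(-3p² - 27p - 42) + (-3p - 21)
  -3p² - 27p - 42 = (p + 2)(-3p - 21) + (0)
Last nonzero remainder: -3p - 21. Dividing through by -3 gives the monic gcd p + 7.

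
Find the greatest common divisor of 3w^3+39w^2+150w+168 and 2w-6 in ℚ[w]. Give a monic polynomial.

1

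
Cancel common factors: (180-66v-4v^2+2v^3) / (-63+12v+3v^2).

(-60+2v+2v^2)/(21+3v)

By polynomial division,
  2v^3-4v^2-66v+180 = ((2/3)v-4)(3v^2+12v-63) + (24v-72)
  3v^2+12v-63 = ((1/8)v+7/8)(24v-72) + (0)
Last nonzero remainder: 24v-72. Dividing through by 24 gives the monic gcd v-3.
Cancel v-3 from numerator and denominator to get the reduced form.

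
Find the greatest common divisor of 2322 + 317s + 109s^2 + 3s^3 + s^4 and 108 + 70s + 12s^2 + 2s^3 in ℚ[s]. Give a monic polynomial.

27 + 4s + s^2

Euclidean algorithm in ℚ[s]:
  s^4 + 3s^3 + 109s^2 + 317s + 2322 = ((1/2)s - 3/2)(2s^3 + 12s^2 + 70s + 108) + (92s^2 + 368s + 2484)
  2s^3 + 12s^2 + 70s + 108 = ((1/46)s + 1/23)(92s^2 + 368s + 2484) + (0)
Last nonzero remainder: 92s^2 + 368s + 2484. Dividing through by 92 gives the monic gcd s^2 + 4s + 27.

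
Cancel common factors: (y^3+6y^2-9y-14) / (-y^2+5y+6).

(-y^2-5y+14)/(y-6)

By polynomial division,
  y^3+6y^2-9y-14 = (-y-11)(-y^2+5y+6) + (52y+52)
  -y^2+5y+6 = (-(1/52)y+3/26)(52y+52) + (0)
Last nonzero remainder: 52y+52. Dividing through by 52 gives the monic gcd y+1.
Cancel y+1 from numerator and denominator to get the reduced form.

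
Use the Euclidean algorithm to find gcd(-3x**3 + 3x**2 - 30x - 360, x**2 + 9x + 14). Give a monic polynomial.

Repeated division with remainder:
  -3x**3 + 3x**2 - 30x - 360 = (-3x + 30)(x**2 + 9x + 14) + (-258x - 780)
  x**2 + 9x + 14 = (-(1/258)x - 257/11094)(-258x - 780) + (-7524/1849)
  -258x - 780 = ((79507/1254)x + 120185/627)(-7524/1849) + (0)
The last nonzero remainder is the constant -7524/1849, so the polynomials are coprime and gcd = 1.

1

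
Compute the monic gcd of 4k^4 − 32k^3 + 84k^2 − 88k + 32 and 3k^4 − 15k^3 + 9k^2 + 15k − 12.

k^3 − 6k^2 + 9k − 4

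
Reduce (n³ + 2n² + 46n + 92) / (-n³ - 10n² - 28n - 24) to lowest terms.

(-n² - 46)/(n² + 8n + 12)

Euclidean algorithm in ℚ[n]:
  n³ + 2n² + 46n + 92 = (-1)(-n³ - 10n² - 28n - 24) + (-8n² + 18n + 68)
  -n³ - 10n² - 28n - 24 = ((1/8)n + 49/32)(-8n² + 18n + 68) + (-(1025/16)n - 1025/8)
  -8n² + 18n + 68 = ((128/1025)n - 544/1025)(-(1025/16)n - 1025/8) + (0)
Last nonzero remainder: -(1025/16)n - 1025/8. Dividing through by -1025/16 gives the monic gcd n + 2.
Cancel n + 2 from numerator and denominator to get the reduced form.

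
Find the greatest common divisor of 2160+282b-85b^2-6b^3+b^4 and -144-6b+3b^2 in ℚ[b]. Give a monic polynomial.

Apply the Euclidean algorithm:
  b^4-6b^3-85b^2+282b+2160 = ((1/3)b^2-(4/3)b-15)(3b^2-6b-144) + (0)
Last nonzero remainder: 3b^2-6b-144. Dividing through by 3 gives the monic gcd b^2-2b-48.

-48-2b+b^2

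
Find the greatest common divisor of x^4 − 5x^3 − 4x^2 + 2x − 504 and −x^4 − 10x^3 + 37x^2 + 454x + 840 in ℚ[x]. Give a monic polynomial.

x^2 − 3x − 28

Repeated division with remainder:
  x^4 − 5x^3 − 4x^2 + 2x − 504 = (−1)(−x^4 − 10x^3 + 37x^2 + 454x + 840) + (−15x^3 + 33x^2 + 456x + 336)
  −x^4 − 10x^3 + 37x^2 + 454x + 840 = ((1/15)x + 61/75)(−15x^3 + 33x^2 + 456x + 336) + (−(506/25)x^2 + (1518/25)x + 14168/25)
  −15x^3 + 33x^2 + 456x + 336 = ((375/506)x + 150/253)(−(506/25)x^2 + (1518/25)x + 14168/25) + (0)
Last nonzero remainder: −(506/25)x^2 + (1518/25)x + 14168/25. Dividing through by −506/25 gives the monic gcd x^2 − 3x − 28.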